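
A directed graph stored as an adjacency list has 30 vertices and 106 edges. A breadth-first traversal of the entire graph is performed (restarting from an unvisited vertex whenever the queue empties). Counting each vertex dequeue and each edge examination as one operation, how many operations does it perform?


A full BFS traversal dequeues each vertex once and examines each edge once.
Vertex visits: 30
Edge visits: 106
V + E = 30 + 106 = 136


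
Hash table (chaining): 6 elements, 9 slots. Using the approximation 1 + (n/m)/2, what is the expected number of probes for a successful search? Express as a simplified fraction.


Computing expected probes:
alpha = 6/9
= 1 + alpha/2
= 1 + 6/(2*9)
= (2*9 + 6) / (2*9)
= 24/18 = 4/3


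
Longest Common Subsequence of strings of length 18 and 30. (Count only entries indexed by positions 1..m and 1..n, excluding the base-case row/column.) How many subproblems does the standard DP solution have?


DP table indexed by positions in both strings.
First string: 18 positions
Second string: 30 positions
Total = 18 * 30 = 540


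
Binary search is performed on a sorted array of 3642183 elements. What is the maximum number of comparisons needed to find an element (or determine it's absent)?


Binary search halves the search space each comparison:
  Step 1: search space = 3642183 -> 1821091
  Step 2: search space = 1821091 -> 910545
  Step 3: search space = 910545 -> 455272
  Step 4: search space = 455272 -> 227636
  Step 5: search space = 227636 -> 113818
  Step 6: search space = 113818 -> 56909
  Step 7: search space = 56909 -> 28454
  Step 8: search space = 28454 -> 14227
  Step 9: search space = 14227 -> 7113
  Step 10: search space = 7113 -> 3556
  Step 11: search space = 3556 -> 1778
  Step 12: search space = 1778 -> 889
  Step 13: search space = 889 -> 444
  Step 14: search space = 444 -> 222
  Step 15: search space = 222 -> 111
  Step 16: search space = 111 -> 55
  Step 17: search space = 55 -> 27
  Step 18: search space = 27 -> 13
  Step 19: search space = 13 -> 6
  Step 20: search space = 6 -> 3
  Step 21: search space = 3 -> 1
  Step 22: search space = 1 (final check)
Maximum comparisons = floor(log2(3642183)) + 1 = 21 + 1 = 22


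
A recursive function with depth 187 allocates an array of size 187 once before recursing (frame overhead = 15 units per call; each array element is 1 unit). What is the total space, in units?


Array allocation: 187 units (allocated once)
Stack frames: 187 deep * 15 per frame = 2805 units
Total = 187 + 2805 = 2992


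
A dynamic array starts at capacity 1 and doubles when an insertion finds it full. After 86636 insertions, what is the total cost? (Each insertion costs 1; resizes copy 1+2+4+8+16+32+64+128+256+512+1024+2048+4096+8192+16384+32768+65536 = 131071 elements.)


Insertion cost: 86636 (one per element)
Resizes occur just before inserting elements 2, 3, 5, 9, ...
Elements copied at each resize: 1 + 2 + 4 + 8 + 16 + 32 + 64 + 128 + 256 + 512 + 1024 + 2048 + 4096 + 8192 + 16384 + 32768 + 65536
Sum of copies = 131071 (geometric series: 2^k - 1)
Total = 86636 + 131071 = 217707


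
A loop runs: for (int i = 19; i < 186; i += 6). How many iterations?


Loop starts at i = 19, increments by 6, stops when i >= 186.
Number of iterations = ceil((186 - 19) / 6)
= ceil(167 / 6)
= 28


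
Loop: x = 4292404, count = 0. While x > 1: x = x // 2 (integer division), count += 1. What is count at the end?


The variable x halves each step:
x = 4292404 -> 2146202 -> 1073101 -> 536550 -> 268275 -> 134137 -> 67068 -> 33534 -> 16767 -> 8383 -> 4191 -> 2095 -> 1047 -> 523 -> 261 -> 130 -> 65 -> 32 -> 16 -> 8 -> 4 -> 2 -> 1
Number of halvings = floor(log2(4292404)) = 22


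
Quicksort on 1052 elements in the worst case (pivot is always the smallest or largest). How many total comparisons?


In the worst case, each partition step picks the worst pivot:
  Partition 1: 1051 comparisons (n-1 elements to compare)
  Partition 2: 1050 comparisons
  Partition 3: 1049 comparisons
  Partition 4: 1048 comparisons
  Partition 5: 1047 comparisons
  ...
  Last partition: 0 comparisons
Total = (n-1) + (n-2) + ... + 1 + 0 = n*(n-1)/2
= 1052*1051/2 = 552826


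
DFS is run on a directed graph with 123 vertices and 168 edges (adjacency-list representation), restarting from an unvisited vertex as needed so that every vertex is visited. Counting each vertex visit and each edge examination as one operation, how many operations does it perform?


A full DFS traversal processes each vertex exactly once (push/pop on stack).
Each directed edge is examined once.
V = 123, E = 168
V + E = 291


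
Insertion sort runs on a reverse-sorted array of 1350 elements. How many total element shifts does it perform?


Sum of shifts = 1 + 2 + 3 + ... + 1349
= 1350 * 1349 / 2
= 1821150 / 2
= 910575


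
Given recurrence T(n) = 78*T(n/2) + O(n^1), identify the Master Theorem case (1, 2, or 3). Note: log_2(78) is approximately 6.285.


Master Theorem parameters: a=78, b=2, c=1
log_b(a) = 6.285
Compare b^c with a: 2^1 = 2 < 78, so c < log_b(a).
Comparing c=1 vs log_b(a)=6.285:
1 < 6.285 => Case 1
Result: T(n) = O(n^(log_2 78)) ~ O(n^6.285)
Master Theorem case = 1


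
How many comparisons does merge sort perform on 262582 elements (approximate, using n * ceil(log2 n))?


Recursion depth: ceil(log2(262582)) = 19
Each recursion level merges n = 262582 elements
Total = 262582 * 19 = 4989058


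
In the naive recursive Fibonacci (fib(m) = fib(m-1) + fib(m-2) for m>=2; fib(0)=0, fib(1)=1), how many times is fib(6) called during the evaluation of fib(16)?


Let N(m) = number of times fib(m) is called while evaluating fib(16).
N(16) = 1 (the initial call).
N(15) = 1 (only fib(16) calls it).
For 1 <= m <= 14: fib(m) is called by fib(m+1) and fib(m+2), so
  N(m) = N(m+1) + N(m+2).
fib(0) is called only by fib(2), so N(0) = N(2).
Walk down from m=16:
  N(16)=1, N(15)=1, N(14)=2, N(13)=3, N(12)=5, N(11)=8, N(10)=13, N(9)=21, N(8)=34, N(7)=55, N(6)=89
N(6) = 89


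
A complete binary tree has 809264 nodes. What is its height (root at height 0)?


In a complete binary tree, level k holds nodes 2^k .. 2^(k+1)-1 (1-indexed).
Height = floor(log2(n)) = floor(log2(809264)) = 19
Check: 2^19 = 524288 <= 809264 < 1048576 = 2^20


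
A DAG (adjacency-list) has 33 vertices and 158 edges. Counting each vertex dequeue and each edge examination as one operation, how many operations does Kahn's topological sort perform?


V = 33 (vertex processing)
E = 158 (edge processing)
V + E = 33 + 158 = 191


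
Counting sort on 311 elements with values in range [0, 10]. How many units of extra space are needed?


Output array size: 311 (to store sorted result)
Count array size: 11 (one slot per possible value, range 0 to 10)
Total extra space = 311 + 11 = 322


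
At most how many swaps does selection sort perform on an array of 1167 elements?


Each of the 1166 passes places one element in its final position.
Pass 1: swap minimum into position 0
Pass 2: swap minimum of remaining into position 1
...
Pass 1166: last two elements, one swap
Maximum swaps = 1167 - 1 = 1166


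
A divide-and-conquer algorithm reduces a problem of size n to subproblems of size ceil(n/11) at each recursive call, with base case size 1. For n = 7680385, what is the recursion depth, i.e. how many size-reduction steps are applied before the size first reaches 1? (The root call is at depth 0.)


Each step divides the size by 11 (rounding up); after k steps the size is ceil(n/11^k), which equals 1 exactly when 11^k >= n.
So the depth is the smallest k with 11^k >= 7680385, i.e. ceil(log_11(7680385)).
11^6 = 1771561 < 7680385 <= 19487171 = 11^7
Recursion depth = 7


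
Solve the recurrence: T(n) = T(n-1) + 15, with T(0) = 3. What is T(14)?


Unrolling the recurrence:
T(14) = T(13) + 15
       = T(12) + 15 + 15
       = T(11) + 15*3
       ...
       = T(0) + 15*14
       = 3 + 210 = 213


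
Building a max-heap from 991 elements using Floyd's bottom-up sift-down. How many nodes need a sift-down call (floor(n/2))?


In a heap of 991 elements (0-indexed array):
  Last element index: 990
  Parent of last element: floor((990 - 1) / 2) = 494
  Internal nodes: indices 0 to 494
  Count = floor(991/2) = 495


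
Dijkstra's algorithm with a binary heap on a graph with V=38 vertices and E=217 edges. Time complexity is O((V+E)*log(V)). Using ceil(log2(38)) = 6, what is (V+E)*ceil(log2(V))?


Dijkstra with a binary heap: each vertex is extracted once, each edge may relax once.
Each heap operation costs O(log V).
V + E = 38 + 217 = 255
ceil(log2(38)) = 6 (since 2^5 = 32 < 38 <= 64 = 2^6)
Total heap work = (V+E) * ceil(log2(V)) = 255 * 6 = 1530


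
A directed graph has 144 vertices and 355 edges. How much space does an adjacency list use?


Adjacency list: one list head per vertex + one entry per edge
Vertex heads: 144
Edge entries: 355
Total = 144 + 355 = 499


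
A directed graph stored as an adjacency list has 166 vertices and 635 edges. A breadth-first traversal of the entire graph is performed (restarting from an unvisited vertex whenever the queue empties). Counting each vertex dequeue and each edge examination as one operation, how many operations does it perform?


A full BFS traversal dequeues each vertex once and examines each edge once.
Vertex visits: 166
Edge visits: 635
V + E = 166 + 635 = 801


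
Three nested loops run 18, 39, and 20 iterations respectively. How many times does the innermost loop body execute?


Loop 1 (outermost): 18 iterations
Loop 2 (middle): 39 iterations per outer
Loop 3 (innermost): 20 iterations per middle
Total = 18 * 39 * 20 = 14040


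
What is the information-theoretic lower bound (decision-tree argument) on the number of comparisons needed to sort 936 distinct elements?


A binary decision tree of height h has at most 2^h leaves and needs at least n! of them, so h >= ceil(log2(n!)).
936! is far too large to multiply out, so use Stirling's series:
  ln(n!) ~ n ln n - n + (1/2) ln(2 pi n) + 1/(12n)  (error below 1/(360 n^3), negligible here)
  ln(936) = 6.8416155
  n ln n = 936 * 6.8416155 = 6403.7521
  (1/2) ln(2 pi * 936) = (1/2) ln(5881.0614) = 4.3397
  1/(12*936) = 0.0001
  ln(936!) ~ 6403.7521 - 936 + 4.3397 + 0.0001 = 5472.0919
Convert to base 2: log2(936!) = 5472.0919 / ln 2 = 5472.0919 / 0.69314718 = 7894.5599
ceil(7894.5599) = 7895


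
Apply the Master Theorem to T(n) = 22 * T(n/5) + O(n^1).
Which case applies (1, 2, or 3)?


The Master Theorem: T(n) = a*T(n/b) + O(n^c)
  a = 22, b = 5, c = 1
log_b(a) = log_5(22) ~ 1.921
Compare b^c with a: 5^1 = 5 < 22, so c < log_b(a).
Since c < log_b(a), Case 1 applies.
T(n) = O(n^(log_5 22)) ~ O(n^1.921)
Master Theorem case = 1


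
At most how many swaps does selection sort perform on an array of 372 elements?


Each of the 371 passes places one element in its final position.
Pass 1: swap minimum into position 0
Pass 2: swap minimum of remaining into position 1
...
Pass 371: last two elements, one swap
Maximum swaps = 372 - 1 = 371


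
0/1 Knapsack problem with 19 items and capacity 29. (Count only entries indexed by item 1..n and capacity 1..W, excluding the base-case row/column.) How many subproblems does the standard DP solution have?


The DP table is indexed by (item, capacity).
Rows: 19 items
Columns: 29 capacity values (1 to W)
Total subproblems = 19 * 29 = 551


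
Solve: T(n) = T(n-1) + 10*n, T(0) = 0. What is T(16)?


Expanding the recurrence:
T(16) = T(15) + 10*16
       = T(14) + 10*15 + 10*16
       ...
       = T(0) + 10*(1 + 2 + ... + 16)
       = 0 + 10 * 16*17/2
       = 0 + 10 * 136
       = 0 + 1360 = 1360


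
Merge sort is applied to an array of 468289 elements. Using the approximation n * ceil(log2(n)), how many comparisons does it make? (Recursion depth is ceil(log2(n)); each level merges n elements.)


Merge sort divides the array into halves recursively.
Number of levels = ceil(log2(468289)) = 19
At each level, approximately n = 468289 comparisons are needed for merging.
Total comparisons ~ n * ceil(log2(n)) = 468289 * 19 = 8897491


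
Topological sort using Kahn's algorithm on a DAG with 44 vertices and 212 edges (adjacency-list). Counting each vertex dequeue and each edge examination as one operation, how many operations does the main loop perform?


Kahn's algorithm:
  1. Compute in-degrees: O(V + E)
  2. Process queue: each vertex dequeued once (O(V))
     each edge examined once (O(E))
Total = V + E = 44 + 212 = 256


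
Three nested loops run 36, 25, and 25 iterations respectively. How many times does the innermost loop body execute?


Loop 1 (outermost): 36 iterations
Loop 2 (middle): 25 iterations per outer
Loop 3 (innermost): 25 iterations per middle
Total = 36 * 25 * 25 = 22500


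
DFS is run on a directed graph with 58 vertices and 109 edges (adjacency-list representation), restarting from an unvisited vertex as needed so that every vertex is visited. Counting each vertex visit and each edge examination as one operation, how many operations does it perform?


A full DFS traversal processes each vertex exactly once (push/pop on stack).
Each directed edge is examined once.
V = 58, E = 109
V + E = 167


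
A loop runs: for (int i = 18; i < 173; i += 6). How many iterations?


Loop starts at i = 18, increments by 6, stops when i >= 173.
Number of iterations = ceil((173 - 18) / 6)
= ceil(155 / 6)
= 26


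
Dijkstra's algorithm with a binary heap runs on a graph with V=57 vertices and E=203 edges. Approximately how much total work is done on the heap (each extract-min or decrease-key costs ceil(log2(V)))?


Dijkstra with a binary heap: each vertex is extracted once, each edge may relax once.
Each heap operation costs O(log V).
V + E = 57 + 203 = 260
ceil(log2(57)) = 6 (since 2^5 = 32 < 57 <= 64 = 2^6)
Total heap work = (V+E) * ceil(log2(V)) = 260 * 6 = 1560


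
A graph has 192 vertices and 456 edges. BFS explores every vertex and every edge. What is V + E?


A full BFS traversal dequeues each vertex once and examines each edge once.
Vertex visits: 192
Edge visits: 456
V + E = 192 + 456 = 648


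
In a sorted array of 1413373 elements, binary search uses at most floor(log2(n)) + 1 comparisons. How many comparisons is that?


Halving sequence: 1413373 -> 706686 -> 353343 -> 176671 -> 88335 -> 44167 -> 22083 -> 11041 -> 5520 -> 2760 -> 1380 -> 690 -> 345 -> 172 -> 86 -> 43 -> 21 -> 10 -> 5 -> 2 -> 1
Number of halvings = 20
Max comparisons = 20 + 1 = 21


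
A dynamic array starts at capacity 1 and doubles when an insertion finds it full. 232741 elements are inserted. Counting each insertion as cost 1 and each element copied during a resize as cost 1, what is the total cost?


n = 232741
Insertion costs: 232741
Resizes copy 1, 2, 4, ... up to the largest power of 2 that is <= n-1 = 232740, i.e. 131072.
Copy costs = 1 + 2 + 4 + 8 + 16 + 32 + 64 + 128 + 256 + 512 + 1024 + 2048 + 4096 + 8192 + 16384 + 32768 + 65536 + 131072 = 262143
Total = 232741 + 262143 = 494884


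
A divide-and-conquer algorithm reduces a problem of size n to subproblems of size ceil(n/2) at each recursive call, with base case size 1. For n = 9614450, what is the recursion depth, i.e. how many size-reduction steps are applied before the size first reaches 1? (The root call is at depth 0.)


Each step divides the size by 2 (rounding up); after k steps the size is ceil(n/2^k), which equals 1 exactly when 2^k >= n.
So the depth is the smallest k with 2^k >= 9614450, i.e. ceil(log_2(9614450)).
2^23 = 8388608 < 9614450 <= 16777216 = 2^24
Recursion depth = 24


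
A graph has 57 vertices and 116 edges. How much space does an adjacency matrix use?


Adjacency matrix: V x V grid of entries
Space = V^2 = 57^2 = 57 * 57 = 3249


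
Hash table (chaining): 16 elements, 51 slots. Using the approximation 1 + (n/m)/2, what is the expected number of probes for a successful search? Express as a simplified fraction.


Computing expected probes:
alpha = 16/51
= 1 + alpha/2
= 1 + 16/(2*51)
= (2*51 + 16) / (2*51)
= 118/102 = 59/51


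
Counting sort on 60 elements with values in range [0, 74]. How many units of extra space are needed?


Output array size: 60 (to store sorted result)
Count array size: 75 (one slot per possible value, range 0 to 74)
Total extra space = 60 + 75 = 135


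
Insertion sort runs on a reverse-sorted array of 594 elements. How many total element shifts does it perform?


Sum of shifts = 1 + 2 + 3 + ... + 593
= 594 * 593 / 2
= 352242 / 2
= 176121


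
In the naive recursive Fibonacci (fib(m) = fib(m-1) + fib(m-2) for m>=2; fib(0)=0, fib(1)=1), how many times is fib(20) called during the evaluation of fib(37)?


Let N(m) = number of times fib(m) is called while evaluating fib(37).
N(37) = 1 (the initial call).
N(36) = 1 (only fib(37) calls it).
For 1 <= m <= 35: fib(m) is called by fib(m+1) and fib(m+2), so
  N(m) = N(m+1) + N(m+2).
fib(0) is called only by fib(2), so N(0) = N(2).
Walk down from m=37:
  N(37)=1, N(36)=1, N(35)=2, N(34)=3, N(33)=5, N(32)=8, N(31)=13, N(30)=21, N(29)=34, N(28)=55, N(27)=89, N(26)=144, N(25)=233, N(24)=377, N(23)=610, N(22)=987, N(21)=1597, N(20)=2584
N(20) = 2584


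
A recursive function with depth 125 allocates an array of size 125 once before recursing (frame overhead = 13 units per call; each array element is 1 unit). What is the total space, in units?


Array allocation: 125 units (allocated once)
Stack frames: 125 deep * 13 per frame = 1625 units
Total = 125 + 1625 = 1750


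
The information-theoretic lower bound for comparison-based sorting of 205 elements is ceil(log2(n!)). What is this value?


A binary decision tree of height h has at most 2^h leaves and needs at least n! of them, so h >= ceil(log2(n!)).
205! is far too large to multiply out, so use Stirling's series:
  ln(n!) ~ n ln n - n + (1/2) ln(2 pi n) + 1/(12n)  (error below 1/(360 n^3), negligible here)
  ln(205) = 5.3230100
  n ln n = 205 * 5.3230100 = 1091.2170
  (1/2) ln(2 pi * 205) = (1/2) ln(1288.0530) = 3.5804
  1/(12*205) = 0.0004
  ln(205!) ~ 1091.2170 - 205 + 3.5804 + 0.0004 = 889.7978
Convert to base 2: log2(205!) = 889.7978 / ln 2 = 889.7978 / 0.69314718 = 1283.7069
ceil(1283.7069) = 1284


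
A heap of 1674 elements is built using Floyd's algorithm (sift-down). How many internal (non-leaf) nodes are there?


Leaf nodes occupy roughly half the array.
Sift-down is called for each internal node, starting from the last one.
Internal nodes = floor(n/2) = floor(1674/2) = 837


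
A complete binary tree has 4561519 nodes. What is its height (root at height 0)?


In a complete binary tree, level k holds nodes 2^k .. 2^(k+1)-1 (1-indexed).
Height = floor(log2(n)) = floor(log2(4561519)) = 22
Check: 2^22 = 4194304 <= 4561519 < 8388608 = 2^23


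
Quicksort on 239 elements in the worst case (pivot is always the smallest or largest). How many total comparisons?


In the worst case, each partition step picks the worst pivot:
  Partition 1: 238 comparisons (n-1 elements to compare)
  Partition 2: 237 comparisons
  Partition 3: 236 comparisons
  Partition 4: 235 comparisons
  Partition 5: 234 comparisons
  ...
  Last partition: 0 comparisons
Total = (n-1) + (n-2) + ... + 1 + 0 = n*(n-1)/2
= 239*238/2 = 28441


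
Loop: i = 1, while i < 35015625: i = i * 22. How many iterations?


i multiplies by 22 each step:
i = 1 -> 22 -> 484 -> 10648 -> 234256 -> 5153632 -> 113379904 (stop)
Iterations = ceil(log_22(35015625)) = 6


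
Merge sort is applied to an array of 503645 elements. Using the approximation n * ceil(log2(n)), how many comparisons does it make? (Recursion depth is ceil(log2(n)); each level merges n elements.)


Merge sort divides the array into halves recursively.
Number of levels = ceil(log2(503645)) = 19
At each level, approximately n = 503645 comparisons are needed for merging.
Total comparisons ~ n * ceil(log2(n)) = 503645 * 19 = 9569255


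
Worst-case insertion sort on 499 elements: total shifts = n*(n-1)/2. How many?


Sum of shifts = 1 + 2 + 3 + ... + 498
= 499 * 498 / 2
= 248502 / 2
= 124251


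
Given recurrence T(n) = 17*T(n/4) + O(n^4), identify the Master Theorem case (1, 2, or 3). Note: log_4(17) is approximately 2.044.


Master Theorem parameters: a=17, b=4, c=4
log_b(a) = 2.044
Compare b^c with a: 4^4 = 256 > 17, so c > log_b(a).
Comparing c=4 vs log_b(a)=2.044:
4 > 2.044 => Case 3
Result: T(n) = O(n^4)
Master Theorem case = 3


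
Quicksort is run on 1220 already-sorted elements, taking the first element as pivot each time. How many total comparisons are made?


Sum of comparisons per partition:
1219 + 1218 + ... + 1 + 0
= 1220 * (1220 - 1) / 2
= 1220 * 1219 / 2
= 743590


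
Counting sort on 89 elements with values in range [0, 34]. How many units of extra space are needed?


Output array size: 89 (to store sorted result)
Count array size: 35 (one slot per possible value, range 0 to 34)
Total extra space = 89 + 35 = 124


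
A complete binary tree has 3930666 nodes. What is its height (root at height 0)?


In a complete binary tree, level k holds nodes 2^k .. 2^(k+1)-1 (1-indexed).
Height = floor(log2(n)) = floor(log2(3930666)) = 21
Check: 2^21 = 2097152 <= 3930666 < 4194304 = 2^22


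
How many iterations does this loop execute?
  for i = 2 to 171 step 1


The loop variable i takes values starting at 2 and increments by 1 each iteration.
Sequence: i = 2, 3, 4, 5, 6, 7, 8, 9, 10, ...
The upper bound 171 is inclusive, so the count is floor((last - first) / step) + 1:
floor((171 - 2) / 1) + 1 = floor(169/1) + 1 = 169 + 1 = 170


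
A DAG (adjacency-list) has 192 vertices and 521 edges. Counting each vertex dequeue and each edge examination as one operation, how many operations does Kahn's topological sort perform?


V = 192 (vertex processing)
E = 521 (edge processing)
V + E = 192 + 521 = 713


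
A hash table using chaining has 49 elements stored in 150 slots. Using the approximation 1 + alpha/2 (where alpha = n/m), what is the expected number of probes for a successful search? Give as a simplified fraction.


Load factor alpha = n/m = 49/150
Expected probes = 1 + alpha/2 = 1 + 49/(2*150)
= 1 + 49/300
= 300/300 + 49/300
= 349/300


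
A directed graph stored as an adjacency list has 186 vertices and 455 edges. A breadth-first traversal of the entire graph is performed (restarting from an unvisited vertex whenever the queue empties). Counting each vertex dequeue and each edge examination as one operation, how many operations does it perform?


A full BFS traversal dequeues each vertex once and examines each edge once.
Vertex visits: 186
Edge visits: 455
V + E = 186 + 455 = 641


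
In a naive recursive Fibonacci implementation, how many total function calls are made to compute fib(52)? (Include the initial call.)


Let C(m) = total calls to evaluate fib(m). Then C(0)=C(1)=1, and
C(m) = 1 + C(m-1) + C(m-2) for m >= 2.
Build the table (each entry = 1 + previous two):
  C(0) = 1
  C(1) = 1
  C(2) = 1 + 1 + 1 = 3
  C(3) = 1 + 3 + 1 = 5
  C(4) = 1 + 5 + 3 = 9
  C(5) = 1 + 9 + 5 = 15
  C(6) = 1 + 15 + 9 = 25
  C(7) = 1 + 25 + 15 = 41
  C(8) = 1 + 41 + 25 = 67
  C(9) = 1 + 67 + 41 = 109
  C(10) = 1 + 109 + 67 = 177
  C(11) = 1 + 177 + 109 = 287
  C(12) = 1 + 287 + 177 = 465
  C(13) = 1 + 465 + 287 = 753
  C(14) = 1 + 753 + 465 = 1219
  C(15) = 1 + 1219 + 753 = 1973
  C(16) = 1 + 1973 + 1219 = 3193
  C(17) = 1 + 3193 + 1973 = 5167
  C(18) = 1 + 5167 + 3193 = 8361
  C(19) = 1 + 8361 + 5167 = 13529
  C(20) = 1 + 13529 + 8361 = 21891
  C(21) = 1 + 21891 + 13529 = 35421
  C(22) = 1 + 35421 + 21891 = 57313
  C(23) = 1 + 57313 + 35421 = 92735
  C(24) = 1 + 92735 + 57313 = 150049
  C(25) = 1 + 150049 + 92735 = 242785
  C(26) = 1 + 242785 + 150049 = 392835
  C(27) = 1 + 392835 + 242785 = 635621
  C(28) = 1 + 635621 + 392835 = 1028457
  C(29) = 1 + 1028457 + 635621 = 1664079
  C(30) = 1 + 1664079 + 1028457 = 2692537
  C(31) = 1 + 2692537 + 1664079 = 4356617
  C(32) = 1 + 4356617 + 2692537 = 7049155
  C(33) = 1 + 7049155 + 4356617 = 11405773
  C(34) = 1 + 11405773 + 7049155 = 18454929
  C(35) = 1 + 18454929 + 11405773 = 29860703
  C(36) = 1 + 29860703 + 18454929 = 48315633
  C(37) = 1 + 48315633 + 29860703 = 78176337
  C(38) = 1 + 78176337 + 48315633 = 126491971
  C(39) = 1 + 126491971 + 78176337 = 204668309
  C(40) = 1 + 204668309 + 126491971 = 331160281
  C(41) = 1 + 331160281 + 204668309 = 535828591
  C(42) = 1 + 535828591 + 331160281 = 866988873
  C(43) = 1 + 866988873 + 535828591 = 1402817465
  C(44) = 1 + 1402817465 + 866988873 = 2269806339
  C(45) = 1 + 2269806339 + 1402817465 = 3672623805
  C(46) = 1 + 3672623805 + 2269806339 = 5942430145
  C(47) = 1 + 5942430145 + 3672623805 = 9615053951
  C(48) = 1 + 9615053951 + 5942430145 = 15557484097
  C(49) = 1 + 15557484097 + 9615053951 = 25172538049
  C(50) = 1 + 25172538049 + 15557484097 = 40730022147
  C(51) = 1 + 40730022147 + 25172538049 = 65902560197
  C(52) = 1 + 65902560197 + 40730022147 = 106632582345
Total calls for fib(52) = 106632582345


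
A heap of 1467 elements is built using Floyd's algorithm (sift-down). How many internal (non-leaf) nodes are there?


Leaf nodes occupy roughly half the array.
Sift-down is called for each internal node, starting from the last one.
Internal nodes = floor(n/2) = floor(1467/2) = 733


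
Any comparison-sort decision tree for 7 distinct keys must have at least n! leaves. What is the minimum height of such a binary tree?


A binary decision tree of height h has at most 2^h leaves and needs at least n! of them, so h >= ceil(log2(n!)).
Compute 7! as a running product:
  x2 = 2, x3 = 6, x4 = 24, x5 = 120
  x6 = 720, x7 = 5040
7! = 5040
Bracket between powers of 2:
  2^12 = 4096 < 5040 <= 8192 = 2^13
So ceil(log2(7!)) = 13


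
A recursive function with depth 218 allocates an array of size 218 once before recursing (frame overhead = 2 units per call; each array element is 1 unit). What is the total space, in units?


Array allocation: 218 units (allocated once)
Stack frames: 218 deep * 2 per frame = 436 units
Total = 218 + 436 = 654


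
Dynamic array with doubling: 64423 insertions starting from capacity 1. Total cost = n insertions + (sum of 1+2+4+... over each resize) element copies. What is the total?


n = 64423
Insertion costs: 64423
Resizes copy 1, 2, 4, ... up to the largest power of 2 that is <= n-1 = 64422, i.e. 32768.
Copy costs = 1 + 2 + 4 + 8 + 16 + 32 + 64 + 128 + 256 + 512 + 1024 + 2048 + 4096 + 8192 + 16384 + 32768 = 65535
Total = 64423 + 65535 = 129958


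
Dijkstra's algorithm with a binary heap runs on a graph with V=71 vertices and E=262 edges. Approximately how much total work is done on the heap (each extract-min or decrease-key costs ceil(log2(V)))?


Dijkstra with a binary heap: each vertex is extracted once, each edge may relax once.
Each heap operation costs O(log V).
V + E = 71 + 262 = 333
ceil(log2(71)) = 7 (since 2^6 = 64 < 71 <= 128 = 2^7)
Total heap work = (V+E) * ceil(log2(V)) = 333 * 7 = 2331


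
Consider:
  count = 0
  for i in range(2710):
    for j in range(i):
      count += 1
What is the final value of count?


For each i, the inner loop runs i times:
  i=0: inner runs 0 times
  i=1: inner runs 1 time
  i=2: inner runs 2 times
  i=3: inner runs 3 times
  i=4: inner runs 4 times
  i=5: inner runs 5 times
  i=6: inner runs 6 times
  i=7: inner runs 7 times
  ...
Total = 0 + 1 + 2 + ... + 2709 = 2710*(2710-1)/2 = 3670695


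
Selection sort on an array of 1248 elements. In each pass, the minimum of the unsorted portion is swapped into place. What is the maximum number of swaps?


Selection sort performs one swap per pass:
  Pass 1: find min in positions 0 to 1247, swap with position 0
  Pass 2: find min in positions 1 to 1247, swap with position 1
  Pass 3: find min in positions 2 to 1247, swap with position 2
  Pass 4: find min in positions 3 to 1247, swap with position 3
  Pass 5: find min in positions 4 to 1247, swap with position 4
  ... (1242 more passes)
Total passes (and swaps) = n - 1 = 1248 - 1 = 1247


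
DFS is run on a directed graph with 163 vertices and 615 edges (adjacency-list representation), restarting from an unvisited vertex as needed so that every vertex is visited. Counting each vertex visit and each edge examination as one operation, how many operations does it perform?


A full DFS traversal processes each vertex exactly once (push/pop on stack).
Each directed edge is examined once.
V = 163, E = 615
V + E = 778


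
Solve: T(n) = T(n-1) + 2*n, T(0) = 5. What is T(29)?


Expanding the recurrence:
T(29) = T(28) + 2*29
       = T(27) + 2*28 + 2*29
       ...
       = T(0) + 2*(1 + 2 + ... + 29)
       = 5 + 2 * 29*30/2
       = 5 + 2 * 435
       = 5 + 870 = 875


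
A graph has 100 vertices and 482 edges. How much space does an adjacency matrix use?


Adjacency matrix: V x V grid of entries
Space = V^2 = 100^2 = 100 * 100 = 10000


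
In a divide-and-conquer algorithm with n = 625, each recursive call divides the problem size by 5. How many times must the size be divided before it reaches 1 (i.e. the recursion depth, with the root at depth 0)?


Number of divisions = log_5(625)
Sizes: 625 -> 125 -> 25 -> 5 -> 1 (4 divisions)
Recursion depth = 4


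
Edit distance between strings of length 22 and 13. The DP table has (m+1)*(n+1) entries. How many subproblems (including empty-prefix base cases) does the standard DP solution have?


The table includes base cases (empty prefixes).
Rows: (m+1) = 23
Columns: (n+1) = 14
Total = 23 * 14 = 322


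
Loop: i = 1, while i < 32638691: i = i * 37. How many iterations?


i multiplies by 37 each step:
i = 1 -> 37 -> 1369 -> 50653 -> 1874161 -> 69343957 (stop)
Iterations = ceil(log_37(32638691)) = 5


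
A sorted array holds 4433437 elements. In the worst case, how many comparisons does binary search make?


Halving sequence: 4433437 -> 2216718 -> 1108359 -> 554179 -> 277089 -> 138544 -> 69272 -> 34636 -> 17318 -> 8659 -> 4329 -> 2164 -> 1082 -> 541 -> 270 -> 135 -> 67 -> 33 -> 16 -> 8 -> 4 -> 2 -> 1
Number of halvings = 22
Max comparisons = 22 + 1 = 23


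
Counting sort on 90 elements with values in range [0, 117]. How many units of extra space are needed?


Output array size: 90 (to store sorted result)
Count array size: 118 (one slot per possible value, range 0 to 117)
Total extra space = 90 + 118 = 208


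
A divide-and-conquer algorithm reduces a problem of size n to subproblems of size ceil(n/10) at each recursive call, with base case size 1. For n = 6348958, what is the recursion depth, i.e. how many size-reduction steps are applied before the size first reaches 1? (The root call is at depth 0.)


Each step divides the size by 10 (rounding up); after k steps the size is ceil(n/10^k), which equals 1 exactly when 10^k >= n.
So the depth is the smallest k with 10^k >= 6348958, i.e. ceil(log_10(6348958)).
10^6 = 1000000 < 6348958 <= 10000000 = 10^7
Recursion depth = 7


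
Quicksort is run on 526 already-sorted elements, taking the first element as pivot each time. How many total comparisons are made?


Sum of comparisons per partition:
525 + 524 + ... + 1 + 0
= 526 * (526 - 1) / 2
= 526 * 525 / 2
= 138075


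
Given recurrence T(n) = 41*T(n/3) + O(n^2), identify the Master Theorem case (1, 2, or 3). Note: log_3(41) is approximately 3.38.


Master Theorem parameters: a=41, b=3, c=2
log_b(a) = 3.38
Compare b^c with a: 3^2 = 9 < 41, so c < log_b(a).
Comparing c=2 vs log_b(a)=3.38:
2 < 3.38 => Case 1
Result: T(n) = O(n^(log_3 41)) ~ O(n^3.38)
Master Theorem case = 1


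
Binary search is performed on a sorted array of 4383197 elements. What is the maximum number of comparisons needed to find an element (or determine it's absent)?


Binary search halves the search space each comparison:
  Step 1: search space = 4383197 -> 2191598
  Step 2: search space = 2191598 -> 1095799
  Step 3: search space = 1095799 -> 547899
  Step 4: search space = 547899 -> 273949
  Step 5: search space = 273949 -> 136974
  Step 6: search space = 136974 -> 68487
  Step 7: search space = 68487 -> 34243
  Step 8: search space = 34243 -> 17121
  Step 9: search space = 17121 -> 8560
  Step 10: search space = 8560 -> 4280
  Step 11: search space = 4280 -> 2140
  Step 12: search space = 2140 -> 1070
  Step 13: search space = 1070 -> 535
  Step 14: search space = 535 -> 267
  Step 15: search space = 267 -> 133
  Step 16: search space = 133 -> 66
  Step 17: search space = 66 -> 33
  Step 18: search space = 33 -> 16
  Step 19: search space = 16 -> 8
  Step 20: search space = 8 -> 4
  Step 21: search space = 4 -> 2
  Step 22: search space = 2 -> 1
  Step 23: search space = 1 (final check)
Maximum comparisons = floor(log2(4383197)) + 1 = 22 + 1 = 23


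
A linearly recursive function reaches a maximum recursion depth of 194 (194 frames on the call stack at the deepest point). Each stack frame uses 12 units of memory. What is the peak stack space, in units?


Maximum recursion depth = 194 frames
Memory per frame = 12 units
Total stack space = depth * frame_size
= 194 * 12 = 2328


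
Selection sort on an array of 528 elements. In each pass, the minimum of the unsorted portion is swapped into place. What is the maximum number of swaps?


Selection sort performs one swap per pass:
  Pass 1: find min in positions 0 to 527, swap with position 0
  Pass 2: find min in positions 1 to 527, swap with position 1
  Pass 3: find min in positions 2 to 527, swap with position 2
  Pass 4: find min in positions 3 to 527, swap with position 3
  Pass 5: find min in positions 4 to 527, swap with position 4
  ... (522 more passes)
Total passes (and swaps) = n - 1 = 528 - 1 = 527


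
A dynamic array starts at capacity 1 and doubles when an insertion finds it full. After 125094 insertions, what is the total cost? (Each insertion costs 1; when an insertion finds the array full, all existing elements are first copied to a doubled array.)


Insertion cost: 125094 (one per element)
Resizes occur just before inserting elements 2, 3, 5, 9, ...
Elements copied at each resize: 1 + 2 + 4 + 8 + 16 + 32 + 64 + 128 + 256 + 512 + 1024 + 2048 + 4096 + 8192 + 16384 + 32768 + 65536
Sum of copies = 131071 (geometric series: 2^k - 1)
Total = 125094 + 131071 = 256165


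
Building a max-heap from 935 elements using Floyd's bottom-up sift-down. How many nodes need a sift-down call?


In a heap of 935 elements (0-indexed array):
  Last element index: 934
  Parent of last element: floor((934 - 1) / 2) = 466
  Internal nodes: indices 0 to 466
  Count = floor(935/2) = 467


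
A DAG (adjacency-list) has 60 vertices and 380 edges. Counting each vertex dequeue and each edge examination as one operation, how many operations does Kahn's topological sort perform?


V = 60 (vertex processing)
E = 380 (edge processing)
V + E = 60 + 380 = 440


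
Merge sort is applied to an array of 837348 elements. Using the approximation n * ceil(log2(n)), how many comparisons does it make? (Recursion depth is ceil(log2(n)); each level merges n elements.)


Merge sort divides the array into halves recursively.
Number of levels = ceil(log2(837348)) = 20
At each level, approximately n = 837348 comparisons are needed for merging.
Total comparisons ~ n * ceil(log2(n)) = 837348 * 20 = 16746960


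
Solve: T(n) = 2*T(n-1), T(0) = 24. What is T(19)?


Unrolling:
T(19) = 2*T(18) = 2^2*T(17) = ... = 2^19*T(0)
= 2^19 * 24
= 524288 * 24 = 12582912


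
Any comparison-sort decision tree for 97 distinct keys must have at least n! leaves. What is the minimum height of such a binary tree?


A binary decision tree of height h has at most 2^h leaves and needs at least n! of them, so h >= ceil(log2(n!)).
97! is far too large to multiply out, so use Stirling's series:
  ln(n!) ~ n ln n - n + (1/2) ln(2 pi n) + 1/(12n)  (error below 1/(360 n^3), negligible here)
  ln(97) = 4.5747110
  n ln n = 97 * 4.5747110 = 443.7470
  (1/2) ln(2 pi * 97) = (1/2) ln(609.4690) = 3.2063
  1/(12*97) = 0.0009
  ln(97!) ~ 443.7470 - 97 + 3.2063 + 0.0009 = 349.9542
Convert to base 2: log2(97!) = 349.9542 / ln 2 = 349.9542 / 0.69314718 = 504.8772
ceil(504.8772) = 505


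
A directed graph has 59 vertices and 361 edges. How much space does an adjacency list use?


Adjacency list: one list head per vertex + one entry per edge
Vertex heads: 59
Edge entries: 361
Total = 59 + 361 = 420


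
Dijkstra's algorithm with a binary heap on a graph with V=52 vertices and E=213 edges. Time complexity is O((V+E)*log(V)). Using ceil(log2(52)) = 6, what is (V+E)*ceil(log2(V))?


Dijkstra with a binary heap: each vertex is extracted once, each edge may relax once.
Each heap operation costs O(log V).
V + E = 52 + 213 = 265
ceil(log2(52)) = 6 (since 2^5 = 32 < 52 <= 64 = 2^6)
Total heap work = (V+E) * ceil(log2(V)) = 265 * 6 = 1590


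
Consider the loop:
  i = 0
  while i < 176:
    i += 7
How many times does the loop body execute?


Starting at i = 0, each iteration adds 7.
Iterations until i >= 176:
  Iteration 1: i = 0 -> i = 7
  Iteration 2: i = 7 -> i = 14
  Iteration 3: i = 14 -> i = 21
  Iteration 4: i = 21 -> i = 28
  Iteration 5: i = 28 -> i = 35
  Iteration 6: i = 35 -> i = 42
  Iteration 7: i = 42 -> i = 49
  Iteration 8: i = 49 -> i = 56
  ... continuing ...
Total iterations = ceil(176/7) = 26


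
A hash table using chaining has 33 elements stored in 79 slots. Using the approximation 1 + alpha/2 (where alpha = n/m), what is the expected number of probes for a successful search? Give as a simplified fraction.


Load factor alpha = n/m = 33/79
Expected probes = 1 + alpha/2 = 1 + 33/(2*79)
= 1 + 33/158
= 158/158 + 33/158
= 191/158


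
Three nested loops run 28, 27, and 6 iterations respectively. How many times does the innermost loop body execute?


Loop 1 (outermost): 28 iterations
Loop 2 (middle): 27 iterations per outer
Loop 3 (innermost): 6 iterations per middle
Total = 28 * 27 * 6 = 4536


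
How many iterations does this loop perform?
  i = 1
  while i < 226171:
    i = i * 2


The loop variable doubles each iteration:
i = 1 -> 2 -> 4 -> 8 -> 16 -> 32 -> 64 -> 128 -> 256 -> 512 -> 1024 -> 2048 -> 4096 -> 8192 -> 16384 -> 32768 -> 65536 -> 131072 -> 262144 (stop, 262144 >= 226171)
Number of doublings = ceil(log2(226171)) = 18


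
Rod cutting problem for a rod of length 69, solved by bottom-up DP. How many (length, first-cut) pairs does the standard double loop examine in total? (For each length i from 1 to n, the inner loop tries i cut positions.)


For each subproblem length i = 1..69, the inner loop considers i possible first cuts.
Total = 1 + 2 + ... + 69
= 69*(69+1)/2
= 69*70/2 = 2415


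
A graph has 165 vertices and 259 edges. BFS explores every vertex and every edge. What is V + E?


A full BFS traversal dequeues each vertex once and examines each edge once.
Vertex visits: 165
Edge visits: 259
V + E = 165 + 259 = 424


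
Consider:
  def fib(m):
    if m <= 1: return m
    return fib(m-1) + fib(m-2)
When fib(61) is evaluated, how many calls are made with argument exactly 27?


Let N(m) = number of times fib(m) is called while evaluating fib(61).
N(61) = 1 (the initial call).
N(60) = 1 (only fib(61) calls it).
For 1 <= m <= 59: fib(m) is called by fib(m+1) and fib(m+2), so
  N(m) = N(m+1) + N(m+2).
fib(0) is called only by fib(2), so N(0) = N(2).
Walk down from m=61:
  N(61)=1, N(60)=1, N(59)=2, N(58)=3, N(57)=5, N(56)=8, N(55)=13, N(54)=21, N(53)=34, N(52)=55, N(51)=89, N(50)=144, N(49)=233, N(48)=377, N(47)=610, N(46)=987, N(45)=1597, N(44)=2584, N(43)=4181, N(42)=6765, N(41)=10946, N(40)=17711, N(39)=28657, N(38)=46368, N(37)=75025, N(36)=121393, N(35)=196418, N(34)=317811, N(33)=514229, N(32)=832040, N(31)=1346269, N(30)=2178309, N(29)=3524578, N(28)=5702887, N(27)=9227465
N(27) = 9227465


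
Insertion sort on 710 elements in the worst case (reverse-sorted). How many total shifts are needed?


In the worst case (reverse-sorted), each element shifts past all previous:
  Element 1: 1 shifts
  Element 2: 2 shifts
  Element 3: 3 shifts
  Element 4: 4 shifts
  Element 5: 5 shifts
  ...
  Element 709: 709 shifts
Total = 1 + 2 + ... + 709
= 710*(710-1)/2 = 251695
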